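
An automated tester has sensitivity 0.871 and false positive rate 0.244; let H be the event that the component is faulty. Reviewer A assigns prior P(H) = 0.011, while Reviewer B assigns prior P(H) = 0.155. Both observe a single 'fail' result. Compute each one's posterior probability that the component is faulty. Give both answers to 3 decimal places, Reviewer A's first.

Reviewer A: 0.038; Reviewer B: 0.396

P('+'|H) = 0.871, P('+'|¬H) = 0.244.
Reviewer A: numerator 0.871·0.011 = 0.0095810; evidence = 0.0095810+0.244·0.989 = 0.25090; posterior = 0.038.
Reviewer B: numerator 0.871·0.155 = 0.13500; evidence = 0.13500+0.244·0.845 = 0.34118; posterior = 0.396.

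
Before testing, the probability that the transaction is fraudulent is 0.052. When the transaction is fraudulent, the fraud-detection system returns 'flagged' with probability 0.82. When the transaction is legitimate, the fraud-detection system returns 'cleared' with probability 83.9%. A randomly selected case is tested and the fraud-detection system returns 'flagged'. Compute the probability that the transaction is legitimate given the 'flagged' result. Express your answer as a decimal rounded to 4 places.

Let H be the event that the transaction is fraudulent. P(H) = 0.052, so P(¬H) = 0.948. With E the 'flagged' result, P(E|H) = 0.82 and P(E|¬H) = 0.161.
P(E) = 0.82·0.052 + 0.161·0.948 = 0.042640 + 0.15263 = 0.19527.
By Bayes' theorem, P(H|E) = 0.042640 / 0.19527 = 0.2184. Hence P(¬H|E) = 1 − 0.2184 = 0.7816.

P(¬H | E) ≈ 0.7816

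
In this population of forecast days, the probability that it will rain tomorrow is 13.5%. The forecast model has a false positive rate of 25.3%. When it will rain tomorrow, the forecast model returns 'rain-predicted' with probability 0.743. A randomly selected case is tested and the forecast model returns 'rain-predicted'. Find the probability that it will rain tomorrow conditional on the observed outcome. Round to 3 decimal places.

P(H | E) ≈ 0.314

Write H for 'it will rain tomorrow'. Prior odds H:¬H = 0.135/0.865 = 0.15607. For the 'rain-predicted' outcome, the likelihood ratio is 0.743/0.253 = 2.9368.
Posterior odds = 0.15607 × 2.9368 = 0.45834, so P(H|E) = 0.45834/(1+0.45834) = 0.314.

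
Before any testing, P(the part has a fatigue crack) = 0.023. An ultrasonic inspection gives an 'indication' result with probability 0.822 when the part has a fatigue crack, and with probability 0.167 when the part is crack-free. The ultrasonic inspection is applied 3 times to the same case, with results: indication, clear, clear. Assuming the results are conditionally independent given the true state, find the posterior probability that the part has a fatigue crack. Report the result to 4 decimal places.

Posterior P(H) ≈ 0.0053

With H the event that the part has a fatigue crack, the joint likelihood of the observed sequence is P(data|H) = 0.822·0.178·0.178 = 0.026044 and P(data|¬H) = 0.167·0.833·0.833 = 0.11588.
Bayes: P(H|data) = 0.023·0.026044 / (0.023·0.026044 + 0.977·0.11588) = 0.00059902/0.11381 = 0.0053.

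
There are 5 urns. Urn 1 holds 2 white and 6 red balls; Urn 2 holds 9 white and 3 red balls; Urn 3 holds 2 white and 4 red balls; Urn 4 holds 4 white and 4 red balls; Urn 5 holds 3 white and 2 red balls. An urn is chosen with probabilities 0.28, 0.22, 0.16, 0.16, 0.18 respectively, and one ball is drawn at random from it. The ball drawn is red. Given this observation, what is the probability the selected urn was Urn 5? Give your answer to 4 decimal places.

P(red|Urn 1) = 0.75; P(red|Urn 2) = 0.25; P(red|Urn 3) = 0.6667; P(red|Urn 4) = 0.5; P(red|Urn 5) = 0.4.
Prior × likelihood for each source: 0.28·0.75=0.2100, 0.22·0.25=0.05500, 0.16·0.6667=0.1067, 0.16·0.5=0.08000, 0.18·0.4=0.07200. Summing gives P(red) = 0.52367.
P(Urn 5 | red) = 0.07200 / 0.52367 = 0.1375.

Posterior probability ≈ 0.1375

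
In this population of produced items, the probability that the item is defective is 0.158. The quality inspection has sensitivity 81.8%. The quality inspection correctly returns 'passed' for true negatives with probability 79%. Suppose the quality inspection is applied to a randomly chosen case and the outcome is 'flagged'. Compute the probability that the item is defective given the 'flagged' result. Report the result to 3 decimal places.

Let H be the event that the item is defective. P(H) = 0.158, so P(¬H) = 0.842. With E the 'flagged' result, P(E|H) = 0.818 and P(E|¬H) = 0.21.
P(E) = 0.818·0.158 + 0.21·0.842 = 0.12924 + 0.17682 = 0.30606.
By Bayes' theorem, P(H|E) = 0.12924 / 0.30606 = 0.422.

P(H | E) ≈ 0.422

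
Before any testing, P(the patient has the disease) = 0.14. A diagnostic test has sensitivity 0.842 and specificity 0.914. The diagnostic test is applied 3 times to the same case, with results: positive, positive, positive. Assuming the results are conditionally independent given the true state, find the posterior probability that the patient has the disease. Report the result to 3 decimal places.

Posterior P(H) ≈ 0.993

Let H be the event that the patient has the disease; start with P(H) = 0.14. P('positive'|H) = 0.842, P('positive'|¬H) = 0.086.
Update on result 1 ('positive'): P(H) ← 0.842·0.1400 / (0.842·0.1400 + 0.086·0.8600) = 0.11788/0.19184 = 0.6145.
Update on result 2 ('positive'): P(H) ← 0.842·0.6145 / (0.842·0.6145 + 0.086·0.3855) = 0.51738/0.55054 = 0.9398.
Update on result 3 ('positive'): P(H) ← 0.842·0.9398 / (0.842·0.9398 + 0.086·0.0602) = 0.79129/0.79647 = 0.9935.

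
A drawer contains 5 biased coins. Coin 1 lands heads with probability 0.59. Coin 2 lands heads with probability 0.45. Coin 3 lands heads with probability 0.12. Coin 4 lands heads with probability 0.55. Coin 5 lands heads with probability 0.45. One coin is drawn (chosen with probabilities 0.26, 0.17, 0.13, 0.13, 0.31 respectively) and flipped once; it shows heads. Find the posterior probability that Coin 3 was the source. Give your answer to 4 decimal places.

Posterior probability ≈ 0.0342

Tabulate prior·likelihood by source: [1] prior 0.26, lik 0.59, product 0.1534; [2] prior 0.17, lik 0.45, product 0.07650; [3] prior 0.13, lik 0.12, product 0.01560; [4] prior 0.13, lik 0.55, product 0.07150; [5] prior 0.31, lik 0.45, product 0.1395.
Normalizing constant = 0.45650; the posterior for Coin 3 is its product over the sum, 0.01560/0.45650 = 0.0342.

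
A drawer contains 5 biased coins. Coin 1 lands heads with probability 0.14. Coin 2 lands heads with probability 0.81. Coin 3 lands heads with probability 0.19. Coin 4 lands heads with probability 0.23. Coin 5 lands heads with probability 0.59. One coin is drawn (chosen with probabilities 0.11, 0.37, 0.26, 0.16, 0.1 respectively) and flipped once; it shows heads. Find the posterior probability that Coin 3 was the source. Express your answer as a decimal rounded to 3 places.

Posterior probability ≈ 0.107

P(heads|C1) = 0.14; P(heads|C2) = 0.81; P(heads|C3) = 0.19; P(heads|C4) = 0.23; P(heads|C5) = 0.59.
Prior × likelihood for each source: 0.11·0.14=0.01540, 0.37·0.81=0.2997, 0.26·0.19=0.04940, 0.16·0.23=0.03680, 0.1·0.59=0.05900. Summing gives P(heads) = 0.46030.
P(Coin 3 | heads) = 0.04940 / 0.46030 = 0.107.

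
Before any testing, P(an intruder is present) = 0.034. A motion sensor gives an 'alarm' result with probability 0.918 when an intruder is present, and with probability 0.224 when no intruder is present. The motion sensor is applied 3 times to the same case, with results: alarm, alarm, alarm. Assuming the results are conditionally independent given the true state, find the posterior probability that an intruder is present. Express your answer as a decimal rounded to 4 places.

With H the event that an intruder is present, the joint likelihood of the observed sequence is P(data|H) = 0.918·0.918·0.918 = 0.77362 and P(data|¬H) = 0.224·0.224·0.224 = 0.011239.
Bayes: P(H|data) = 0.034·0.77362 / (0.034·0.77362 + 0.966·0.011239) = 0.026303/0.037160 = 0.7078.

Posterior P(H) ≈ 0.7078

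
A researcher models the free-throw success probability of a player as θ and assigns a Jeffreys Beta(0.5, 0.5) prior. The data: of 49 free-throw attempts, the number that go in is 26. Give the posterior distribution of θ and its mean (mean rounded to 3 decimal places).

Posterior: Beta(26.5, 23.5); mean ≈ 0.530

The binomial likelihood is conjugate to the Beta prior: with 26 successes and 23 failures, the posterior is Beta(0.5+26, 0.5+23) = Beta(26.5, 23.5).
E[θ | data] = 26.5/(26.5+23.5) = 0.530.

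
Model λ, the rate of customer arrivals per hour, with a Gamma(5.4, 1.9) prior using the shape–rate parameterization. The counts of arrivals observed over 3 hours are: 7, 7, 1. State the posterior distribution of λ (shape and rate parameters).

Total count ∑xᵢ = 15 over n = 3 hours.
Gamma is conjugate to the Poisson likelihood: posterior is Gamma(shape = 5.4+15 = 20.4, rate = 1.9+3 = 4.9).

Posterior: Gamma(shape=20.4, rate=4.9)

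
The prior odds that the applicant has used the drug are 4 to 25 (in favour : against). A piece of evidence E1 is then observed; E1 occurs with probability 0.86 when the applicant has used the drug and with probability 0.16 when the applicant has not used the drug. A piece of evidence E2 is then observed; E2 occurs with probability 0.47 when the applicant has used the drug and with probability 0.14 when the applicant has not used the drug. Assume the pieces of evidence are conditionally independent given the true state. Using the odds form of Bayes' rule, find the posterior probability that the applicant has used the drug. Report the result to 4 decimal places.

Posterior probability ≈ 0.7427

Prior odds = 4/25 = 0.16000. In log-odds, ln(0.16000) = -1.8326.
Add log likelihood ratios: ln(5.3750) + ln(3.3571) = 2.8928.
Posterior log-odds = 1.0603, so posterior odds = exp(1.0603) = 2.8871. Converting, P(H|E) = 2.8871/3.8871 = 0.7427.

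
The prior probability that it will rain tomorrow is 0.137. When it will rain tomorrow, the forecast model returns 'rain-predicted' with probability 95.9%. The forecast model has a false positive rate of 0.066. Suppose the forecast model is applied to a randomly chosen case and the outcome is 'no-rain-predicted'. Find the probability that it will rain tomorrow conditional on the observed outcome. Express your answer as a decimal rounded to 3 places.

Write H for 'it will rain tomorrow'. Prior odds H:¬H = 0.137/0.863 = 0.15875. For the 'no-rain-predicted' outcome, the likelihood ratio is 0.041/0.934 = 0.043897.
Posterior odds = 0.15875 × 0.043897 = 0.0069686, so P(H|E) = 0.0069686/(1+0.0069686) = 0.007.

P(H | E) ≈ 0.007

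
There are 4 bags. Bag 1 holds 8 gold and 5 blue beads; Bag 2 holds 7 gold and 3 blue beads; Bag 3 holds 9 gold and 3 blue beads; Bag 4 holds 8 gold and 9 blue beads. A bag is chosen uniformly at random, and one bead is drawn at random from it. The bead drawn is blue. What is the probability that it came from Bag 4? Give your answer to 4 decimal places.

Posterior probability ≈ 0.3616

Tabulate prior·likelihood by source: [1] prior 0.25, lik 0.3846, product 0.09615; [2] prior 0.25, lik 0.3, product 0.07500; [3] prior 0.25, lik 0.25, product 0.06250; [4] prior 0.25, lik 0.5294, product 0.1324.
Normalizing constant = 0.36601; the posterior for Bag 4 is its product over the sum, 0.1324/0.36601 = 0.3616.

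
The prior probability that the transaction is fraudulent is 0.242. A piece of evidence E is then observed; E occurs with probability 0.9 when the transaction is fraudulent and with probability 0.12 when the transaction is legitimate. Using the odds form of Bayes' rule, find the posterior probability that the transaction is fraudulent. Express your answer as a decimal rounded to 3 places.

Posterior probability ≈ 0.705

Prior odds = 0.242/(1−0.242) = 0.31926.
Likelihood ratio for E = 0.9/0.12 = 7.5000.
Posterior odds = prior odds × LR = 2.3945.
Posterior probability = odds/(1+odds) = 2.3945/3.3945 = 0.705.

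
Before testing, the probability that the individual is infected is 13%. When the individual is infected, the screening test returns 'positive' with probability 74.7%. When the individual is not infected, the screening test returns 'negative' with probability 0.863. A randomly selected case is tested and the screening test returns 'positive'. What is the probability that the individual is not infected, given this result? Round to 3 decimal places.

Let H be the event that the individual is infected. P(H) = 0.13, so P(¬H) = 0.87. With E the 'positive' result, P(E|H) = 0.747 and P(E|¬H) = 0.137.
P(E) = 0.747·0.13 + 0.137·0.87 = 0.097110 + 0.11919 = 0.21630.
By Bayes' theorem, P(H|E) = 0.097110 / 0.21630 = 0.449. Hence P(¬H|E) = 1 − 0.449 = 0.551.

P(¬H | E) ≈ 0.551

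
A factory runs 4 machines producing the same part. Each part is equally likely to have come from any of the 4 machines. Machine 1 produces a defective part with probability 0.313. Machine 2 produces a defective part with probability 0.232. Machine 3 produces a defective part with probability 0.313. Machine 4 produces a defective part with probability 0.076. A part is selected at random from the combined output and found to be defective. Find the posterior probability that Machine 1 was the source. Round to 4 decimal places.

Posterior probability ≈ 0.3351

P(defective|M1) = 0.313; P(defective|M2) = 0.232; P(defective|M3) = 0.313; P(defective|M4) = 0.076.
Prior × likelihood for each source: 0.25·0.313=0.07825, 0.25·0.232=0.05800, 0.25·0.313=0.07825, 0.25·0.076=0.01900. Summing gives P(defective) = 0.23350.
P(Machine 1 | defective) = 0.07825 / 0.23350 = 0.3351.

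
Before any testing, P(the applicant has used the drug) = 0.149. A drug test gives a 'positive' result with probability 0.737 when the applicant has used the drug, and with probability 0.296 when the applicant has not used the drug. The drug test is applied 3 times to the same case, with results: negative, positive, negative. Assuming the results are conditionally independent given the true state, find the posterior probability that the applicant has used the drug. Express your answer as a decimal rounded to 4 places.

Let H be the event that the applicant has used the drug; start with P(H) = 0.149. P('positive'|H) = 0.737, P('positive'|¬H) = 0.296.
Update on result 1 ('negative'): P(H) ← 0.263·0.1490 / (0.263·0.1490 + 0.704·0.8510) = 0.039187/0.63829 = 0.0614.
Update on result 2 ('positive'): P(H) ← 0.737·0.0614 / (0.737·0.0614 + 0.296·0.9386) = 0.045247/0.32307 = 0.1401.
Update on result 3 ('negative'): P(H) ← 0.263·0.1401 / (0.263·0.1401 + 0.704·0.8599) = 0.036834/0.64224 = 0.0574.

Posterior P(H) ≈ 0.0574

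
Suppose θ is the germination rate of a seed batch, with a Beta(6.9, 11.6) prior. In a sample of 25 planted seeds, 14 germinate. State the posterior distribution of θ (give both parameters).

Observing 14 successes and 11 failures updates Beta(6.9, 11.6) by adding the success and failure counts to the two shape parameters: α = 6.9+14 = 20.9, β = 11.6+11 = 22.6.

Posterior: Beta(20.9, 22.6)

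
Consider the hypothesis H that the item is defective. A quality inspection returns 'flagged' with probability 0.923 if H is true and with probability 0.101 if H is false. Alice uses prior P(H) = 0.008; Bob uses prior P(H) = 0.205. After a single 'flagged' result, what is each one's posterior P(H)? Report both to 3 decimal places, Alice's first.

P('+'|H) = 0.923, P('+'|¬H) = 0.101.
Alice: numerator 0.923·0.008 = 0.0073840; evidence = 0.0073840+0.101·0.992 = 0.10758; posterior = 0.069.
Bob: numerator 0.923·0.205 = 0.18921; evidence = 0.18921+0.101·0.795 = 0.26951; posterior = 0.702.

Alice: 0.069; Bob: 0.702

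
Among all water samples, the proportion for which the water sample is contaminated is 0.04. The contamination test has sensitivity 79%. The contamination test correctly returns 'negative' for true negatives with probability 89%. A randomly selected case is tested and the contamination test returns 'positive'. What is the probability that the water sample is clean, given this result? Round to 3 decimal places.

P(¬H | E) ≈ 0.770

Let H be the event that the water sample is contaminated. P(H) = 0.04, so P(¬H) = 0.96. With E the 'positive' result, P(E|H) = 0.79 and P(E|¬H) = 0.11.
P(E) = 0.79·0.04 + 0.11·0.96 = 0.031600 + 0.10560 = 0.13720.
By Bayes' theorem, P(H|E) = 0.031600 / 0.13720 = 0.230. Hence P(¬H|E) = 1 − 0.230 = 0.770.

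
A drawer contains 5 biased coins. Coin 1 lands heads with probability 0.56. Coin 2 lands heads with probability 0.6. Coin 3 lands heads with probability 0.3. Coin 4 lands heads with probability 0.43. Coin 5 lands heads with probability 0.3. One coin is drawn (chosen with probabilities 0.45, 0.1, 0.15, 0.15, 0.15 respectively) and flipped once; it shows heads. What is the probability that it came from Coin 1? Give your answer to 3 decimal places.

Posterior probability ≈ 0.540

P(heads|C1) = 0.56; P(heads|C2) = 0.6; P(heads|C3) = 0.3; P(heads|C4) = 0.43; P(heads|C5) = 0.3.
Prior × likelihood for each source: 0.45·0.56=0.2520, 0.1·0.6=0.06000, 0.15·0.3=0.04500, 0.15·0.43=0.06450, 0.15·0.3=0.04500. Summing gives P(heads) = 0.46650.
P(Coin 1 | heads) = 0.2520 / 0.46650 = 0.540.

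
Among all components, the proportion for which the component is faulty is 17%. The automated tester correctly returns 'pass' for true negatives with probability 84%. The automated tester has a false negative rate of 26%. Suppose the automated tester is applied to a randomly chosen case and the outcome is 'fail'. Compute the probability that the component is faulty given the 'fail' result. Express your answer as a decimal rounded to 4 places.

P(H | E) ≈ 0.4865

Let H be the event that the component is faulty. P(H) = 0.17, so P(¬H) = 0.83. With E the 'fail' result, P(E|H) = 0.74 and P(E|¬H) = 0.16.
P(E) = 0.74·0.17 + 0.16·0.83 = 0.12580 + 0.13280 = 0.25860.
By Bayes' theorem, P(H|E) = 0.12580 / 0.25860 = 0.4865.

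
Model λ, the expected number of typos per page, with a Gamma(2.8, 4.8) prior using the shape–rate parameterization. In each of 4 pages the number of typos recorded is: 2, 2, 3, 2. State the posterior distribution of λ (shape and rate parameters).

The Poisson likelihood adds the total count to the shape and the number of exposure periods to the rate. Here ∑xᵢ = 9 and n = 4, so shape 2.8→11.8 and rate 4.8→8.8.

Posterior: Gamma(shape=11.8, rate=8.8)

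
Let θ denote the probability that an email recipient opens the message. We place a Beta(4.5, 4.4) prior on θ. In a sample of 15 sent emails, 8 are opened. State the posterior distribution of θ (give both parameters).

Posterior: Beta(12.5, 11.4)

Observing 8 successes and 7 failures updates Beta(4.5, 4.4) by adding the success and failure counts to the two shape parameters: α = 4.5+8 = 12.5, β = 4.4+7 = 11.4.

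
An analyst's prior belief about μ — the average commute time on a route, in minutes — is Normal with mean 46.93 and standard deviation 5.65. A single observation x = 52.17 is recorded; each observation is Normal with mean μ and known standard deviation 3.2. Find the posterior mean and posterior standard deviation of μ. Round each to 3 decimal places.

Prior precision 1/τ₀² = 1/5.65² = 0.0313259; data precision n/σ² = 1/3.2² = 0.0976562.
Posterior precision = 0.0313259 + 0.0976562 = 0.128982, giving posterior SD = 1/√0.128982 = 2.784.
Posterior mean = (0.0313259·46.93 + 0.0976562·52.17) / 0.128982 = 50.897.

Posterior mean ≈ 50.897; posterior SD ≈ 2.784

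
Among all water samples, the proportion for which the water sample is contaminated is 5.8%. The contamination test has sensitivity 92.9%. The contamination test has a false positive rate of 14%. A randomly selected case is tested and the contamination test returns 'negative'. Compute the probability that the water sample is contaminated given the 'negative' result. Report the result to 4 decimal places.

P(H | E) ≈ 0.0051

Write H for 'the water sample is contaminated'. Prior odds H:¬H = 0.058/0.942 = 0.061571. For the 'negative' outcome, the likelihood ratio is 0.071/0.86 = 0.082558.
Posterior odds = 0.061571 × 0.082558 = 0.0050832, so P(H|E) = 0.0050832/(1+0.0050832) = 0.0051.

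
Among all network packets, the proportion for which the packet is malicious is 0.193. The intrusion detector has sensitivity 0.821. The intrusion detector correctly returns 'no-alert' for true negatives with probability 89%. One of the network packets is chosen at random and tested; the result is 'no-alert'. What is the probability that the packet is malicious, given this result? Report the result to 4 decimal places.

P(H | E) ≈ 0.0459

Write H for 'the packet is malicious'. Prior odds H:¬H = 0.193/0.807 = 0.23916. For the 'no-alert' outcome, the likelihood ratio is 0.179/0.89 = 0.20112.
Posterior odds = 0.23916 × 0.20112 = 0.048100, so P(H|E) = 0.048100/(1+0.048100) = 0.0459.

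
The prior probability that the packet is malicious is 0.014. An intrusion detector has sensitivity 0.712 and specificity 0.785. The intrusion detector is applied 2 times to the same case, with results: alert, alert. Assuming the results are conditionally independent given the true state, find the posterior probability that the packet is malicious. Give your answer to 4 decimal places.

Posterior P(H) ≈ 0.1347

With H the event that the packet is malicious, the joint likelihood of the observed sequence is P(data|H) = 0.712·0.712 = 0.50694 and P(data|¬H) = 0.215·0.215 = 0.046225.
Bayes: P(H|data) = 0.014·0.50694 / (0.014·0.50694 + 0.986·0.046225) = 0.0070972/0.052675 = 0.1347.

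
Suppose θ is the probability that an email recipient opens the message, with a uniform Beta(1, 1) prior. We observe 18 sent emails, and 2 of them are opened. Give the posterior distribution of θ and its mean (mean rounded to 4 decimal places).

Posterior: Beta(3, 17); mean ≈ 0.1500

The binomial likelihood is conjugate to the Beta prior: with 2 successes and 16 failures, the posterior is Beta(1+2, 1+16) = Beta(3, 17).
E[θ | data] = 3/(3+17) = 0.1500.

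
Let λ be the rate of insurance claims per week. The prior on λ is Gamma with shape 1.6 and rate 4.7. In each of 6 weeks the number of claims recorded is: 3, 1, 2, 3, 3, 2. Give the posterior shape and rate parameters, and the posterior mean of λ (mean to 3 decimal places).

Posterior: Gamma(shape=15.6, rate=10.7); mean ≈ 1.458

Total count ∑xᵢ = 14 over n = 6 weeks.
Gamma is conjugate to the Poisson likelihood: posterior is Gamma(shape = 1.6+14 = 15.6, rate = 4.7+6 = 10.7).
Posterior mean = shape/rate = 15.6/10.7 = 1.458.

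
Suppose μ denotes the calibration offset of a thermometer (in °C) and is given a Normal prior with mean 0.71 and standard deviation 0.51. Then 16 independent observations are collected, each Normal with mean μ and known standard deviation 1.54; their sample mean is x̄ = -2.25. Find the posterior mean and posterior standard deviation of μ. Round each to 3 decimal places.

Posterior mean ≈ -1.175; posterior SD ≈ 0.307

With known σ, the Normal prior is conjugate. Weight on the data is w = (n/σ²)/(n/σ² + 1/τ₀²) = 6.74650/(6.74650+3.84468) = 0.63699.
Posterior mean = w·x̄ + (1−w)·μ₀ = 0.63699·-2.25 + 0.36301·0.71 = -1.175. Posterior variance = 1/(6.74650+3.84468) = 0.0944182, so SD = 0.307.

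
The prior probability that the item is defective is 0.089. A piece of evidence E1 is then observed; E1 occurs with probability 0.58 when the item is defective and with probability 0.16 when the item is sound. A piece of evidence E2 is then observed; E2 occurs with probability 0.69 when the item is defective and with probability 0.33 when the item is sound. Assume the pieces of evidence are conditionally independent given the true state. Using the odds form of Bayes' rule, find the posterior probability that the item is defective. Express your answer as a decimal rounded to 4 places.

Posterior probability ≈ 0.4254

Prior odds = 0.089/(1−0.089) = 0.097695. In log-odds, ln(0.097695) = -2.3259.
Add log likelihood ratios: ln(3.6250) + ln(2.0909) = 2.0255.
Posterior log-odds = -0.30045, so posterior odds = exp(-0.30045) = 0.74048. Converting, P(H|E) = 0.74048/1.7405 = 0.4254.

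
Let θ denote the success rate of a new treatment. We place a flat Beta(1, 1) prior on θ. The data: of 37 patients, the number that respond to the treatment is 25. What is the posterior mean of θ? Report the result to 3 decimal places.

Posterior mean ≈ 0.667

Observing 25 successes and 12 failures updates Beta(1, 1) by adding the success and failure counts to the two shape parameters: α = 1+25 = 26, β = 1+12 = 13.
Posterior mean = α/(α+β) = 26/39 = 0.667.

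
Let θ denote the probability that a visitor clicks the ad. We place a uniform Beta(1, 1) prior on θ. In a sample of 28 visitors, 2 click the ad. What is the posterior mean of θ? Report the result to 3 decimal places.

Posterior mean ≈ 0.100

Observing 2 successes and 26 failures updates Beta(1, 1) by adding the success and failure counts to the two shape parameters: α = 1+2 = 3, β = 1+26 = 27.
E[θ | data] = 3/(3+27) = 0.100.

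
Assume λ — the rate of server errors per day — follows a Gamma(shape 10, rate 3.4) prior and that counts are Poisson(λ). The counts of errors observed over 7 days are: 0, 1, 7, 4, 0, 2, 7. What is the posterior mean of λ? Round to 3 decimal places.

The Poisson likelihood adds the total count to the shape and the number of exposure periods to the rate. Here ∑xᵢ = 21 and n = 7, so shape 10→31 and rate 3.4→10.4.
Posterior mean = shape/rate = 31/10.4 = 2.981.

Posterior mean ≈ 2.981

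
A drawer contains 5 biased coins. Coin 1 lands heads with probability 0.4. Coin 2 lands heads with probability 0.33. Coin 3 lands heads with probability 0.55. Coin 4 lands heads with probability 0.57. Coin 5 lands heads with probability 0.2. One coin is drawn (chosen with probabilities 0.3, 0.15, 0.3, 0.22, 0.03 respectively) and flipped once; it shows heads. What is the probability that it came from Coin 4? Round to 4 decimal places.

Tabulate prior·likelihood by source: [1] prior 0.3, lik 0.4, product 0.1200; [2] prior 0.15, lik 0.33, product 0.04950; [3] prior 0.3, lik 0.55, product 0.1650; [4] prior 0.22, lik 0.57, product 0.1254; [5] prior 0.03, lik 0.2, product 0.006000.
Normalizing constant = 0.46590; the posterior for Coin 4 is its product over the sum, 0.1254/0.46590 = 0.2692.

Posterior probability ≈ 0.2692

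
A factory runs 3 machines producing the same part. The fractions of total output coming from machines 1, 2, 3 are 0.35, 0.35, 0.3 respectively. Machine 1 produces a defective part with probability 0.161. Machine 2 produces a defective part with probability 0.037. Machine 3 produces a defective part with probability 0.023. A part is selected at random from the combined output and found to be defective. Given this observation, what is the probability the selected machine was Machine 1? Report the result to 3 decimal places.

Posterior probability ≈ 0.740

P(defective|M1) = 0.161; P(defective|M2) = 0.037; P(defective|M3) = 0.023.
Prior × likelihood for each source: 0.35·0.161=0.05635, 0.35·0.037=0.01295, 0.3·0.023=0.006900. Summing gives P(defective) = 0.076200.
P(Machine 1 | defective) = 0.05635 / 0.076200 = 0.740.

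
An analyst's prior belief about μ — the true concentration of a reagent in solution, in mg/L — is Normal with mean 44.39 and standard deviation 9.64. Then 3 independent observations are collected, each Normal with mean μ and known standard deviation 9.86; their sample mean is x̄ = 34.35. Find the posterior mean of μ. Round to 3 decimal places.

With known σ, the Normal prior is conjugate. Weight on the data is w = (n/σ²)/(n/σ² + 1/τ₀²) = 0.0308580/(0.0308580+0.0107608) = 0.74144.
Posterior mean = w·x̄ + (1−w)·μ₀ = 0.74144·34.35 + 0.25856·44.39 = 36.946.

Posterior mean ≈ 36.946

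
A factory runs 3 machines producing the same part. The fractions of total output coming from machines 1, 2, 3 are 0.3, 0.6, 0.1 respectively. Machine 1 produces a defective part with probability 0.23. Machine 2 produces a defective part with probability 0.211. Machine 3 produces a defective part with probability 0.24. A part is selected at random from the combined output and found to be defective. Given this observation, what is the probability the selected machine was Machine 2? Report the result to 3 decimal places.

Tabulate prior·likelihood by source: [1] prior 0.3, lik 0.23, product 0.06900; [2] prior 0.6, lik 0.211, product 0.1266; [3] prior 0.1, lik 0.24, product 0.02400.
Normalizing constant = 0.21960; the posterior for Machine 2 is its product over the sum, 0.1266/0.21960 = 0.577.

Posterior probability ≈ 0.577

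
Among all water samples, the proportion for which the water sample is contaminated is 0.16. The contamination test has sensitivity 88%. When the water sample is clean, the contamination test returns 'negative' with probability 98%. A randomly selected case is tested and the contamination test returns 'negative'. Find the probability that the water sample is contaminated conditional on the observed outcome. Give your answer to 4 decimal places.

Write H for 'the water sample is contaminated'. Prior odds H:¬H = 0.16/0.84 = 0.19048. For the 'negative' outcome, the likelihood ratio is 0.12/0.98 = 0.12245.
Posterior odds = 0.19048 × 0.12245 = 0.023324, so P(H|E) = 0.023324/(1+0.023324) = 0.0228.

P(H | E) ≈ 0.0228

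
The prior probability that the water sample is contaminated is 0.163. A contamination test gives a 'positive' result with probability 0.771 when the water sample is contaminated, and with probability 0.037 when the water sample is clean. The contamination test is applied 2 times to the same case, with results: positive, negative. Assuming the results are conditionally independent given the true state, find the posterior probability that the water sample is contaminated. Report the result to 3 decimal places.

Let H be the event that the water sample is contaminated; start with P(H) = 0.163. P('positive'|H) = 0.771, P('positive'|¬H) = 0.037.
Update on result 1 ('positive'): P(H) ← 0.771·0.1630 / (0.771·0.1630 + 0.037·0.8370) = 0.12567/0.15664 = 0.8023.
Update on result 2 ('negative'): P(H) ← 0.229·0.8023 / (0.229·0.8023 + 0.963·0.1977) = 0.18373/0.37412 = 0.4911.

Posterior P(H) ≈ 0.491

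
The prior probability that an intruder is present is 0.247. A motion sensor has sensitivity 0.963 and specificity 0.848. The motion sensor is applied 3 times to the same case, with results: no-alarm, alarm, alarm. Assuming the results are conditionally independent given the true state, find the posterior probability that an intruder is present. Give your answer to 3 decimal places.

Posterior P(H) ≈ 0.365

Let H be the event that an intruder is present; start with P(H) = 0.247. P('alarm'|H) = 0.963, P('alarm'|¬H) = 0.152.
Update on result 1 ('no-alarm'): P(H) ← 0.037·0.2470 / (0.037·0.2470 + 0.848·0.7530) = 0.0091390/0.64768 = 0.0141.
Update on result 2 ('alarm'): P(H) ← 0.963·0.0141 / (0.963·0.0141 + 0.152·0.9859) = 0.013588/0.16344 = 0.0831.
Update on result 3 ('alarm'): P(H) ← 0.963·0.0831 / (0.963·0.0831 + 0.152·0.9169) = 0.080061/0.21942 = 0.3649.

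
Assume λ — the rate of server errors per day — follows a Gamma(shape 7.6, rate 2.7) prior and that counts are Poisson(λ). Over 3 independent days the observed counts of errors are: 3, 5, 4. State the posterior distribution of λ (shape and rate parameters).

The Poisson likelihood adds the total count to the shape and the number of exposure periods to the rate. Here ∑xᵢ = 12 and n = 3, so shape 7.6→19.6 and rate 2.7→5.7.

Posterior: Gamma(shape=19.6, rate=5.7)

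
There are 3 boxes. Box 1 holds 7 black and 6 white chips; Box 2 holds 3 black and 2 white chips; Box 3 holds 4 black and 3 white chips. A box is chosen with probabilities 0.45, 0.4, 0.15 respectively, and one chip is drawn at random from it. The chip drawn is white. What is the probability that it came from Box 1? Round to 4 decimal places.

P(white|Box 1) = 0.4615; P(white|Box 2) = 0.4; P(white|Box 3) = 0.4286.
Prior × likelihood for each source: 0.45·0.4615=0.2077, 0.4·0.4=0.1600, 0.15·0.4286=0.06429. Summing gives P(white) = 0.43198.
P(Box 1 | white) = 0.2077 / 0.43198 = 0.4808.

Posterior probability ≈ 0.4808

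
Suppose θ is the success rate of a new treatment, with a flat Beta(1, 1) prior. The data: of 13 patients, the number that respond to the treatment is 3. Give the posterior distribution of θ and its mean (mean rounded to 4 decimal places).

Posterior: Beta(4, 11); mean ≈ 0.2667

Observing 3 successes and 10 failures updates Beta(1, 1) by adding the success and failure counts to the two shape parameters: α = 1+3 = 4, β = 1+10 = 11.
Posterior mean = α/(α+β) = 4/15 = 0.2667.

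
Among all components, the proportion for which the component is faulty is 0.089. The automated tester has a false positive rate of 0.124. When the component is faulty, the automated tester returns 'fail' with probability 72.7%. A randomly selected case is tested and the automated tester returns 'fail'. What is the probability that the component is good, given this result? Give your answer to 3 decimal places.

P(¬H | E) ≈ 0.636

Let H be the event that the component is faulty. P(H) = 0.089, so P(¬H) = 0.911. With E the 'fail' result, P(E|H) = 0.727 and P(E|¬H) = 0.124.
P(E) = 0.727·0.089 + 0.124·0.911 = 0.064703 + 0.11296 = 0.17767.
By Bayes' theorem, P(H|E) = 0.064703 / 0.17767 = 0.364. Hence P(¬H|E) = 1 − 0.364 = 0.636.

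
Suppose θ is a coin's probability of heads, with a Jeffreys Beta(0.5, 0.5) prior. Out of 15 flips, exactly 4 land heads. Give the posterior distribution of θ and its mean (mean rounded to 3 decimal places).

Posterior: Beta(4.5, 11.5); mean ≈ 0.281

Observing 4 successes and 11 failures updates Beta(0.5, 0.5) by adding the success and failure counts to the two shape parameters: α = 0.5+4 = 4.5, β = 0.5+11 = 11.5.
Posterior mean = α/(α+β) = 4.5/16 = 0.281.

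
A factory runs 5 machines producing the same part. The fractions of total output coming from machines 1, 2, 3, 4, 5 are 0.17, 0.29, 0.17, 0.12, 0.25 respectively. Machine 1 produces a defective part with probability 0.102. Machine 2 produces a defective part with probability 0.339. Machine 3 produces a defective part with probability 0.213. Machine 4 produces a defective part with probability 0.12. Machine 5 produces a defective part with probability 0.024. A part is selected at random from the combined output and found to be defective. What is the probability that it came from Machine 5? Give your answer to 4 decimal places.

Tabulate prior·likelihood by source: [1] prior 0.17, lik 0.102, product 0.01734; [2] prior 0.29, lik 0.339, product 0.09831; [3] prior 0.17, lik 0.213, product 0.03621; [4] prior 0.12, lik 0.12, product 0.01440; [5] prior 0.25, lik 0.024, product 0.006000.
Normalizing constant = 0.17226; the posterior for Machine 5 is its product over the sum, 0.006000/0.17226 = 0.0348.

Posterior probability ≈ 0.0348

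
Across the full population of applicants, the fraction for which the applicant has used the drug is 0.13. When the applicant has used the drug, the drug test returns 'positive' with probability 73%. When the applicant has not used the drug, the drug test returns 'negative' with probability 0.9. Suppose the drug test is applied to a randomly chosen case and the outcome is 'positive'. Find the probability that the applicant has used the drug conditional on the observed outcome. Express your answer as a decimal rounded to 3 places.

P(H | E) ≈ 0.522

Let H be the event that the applicant has used the drug. P(H) = 0.13, so P(¬H) = 0.87. With E the 'positive' result, P(E|H) = 0.73 and P(E|¬H) = 0.1.
P(E) = 0.73·0.13 + 0.1·0.87 = 0.094900 + 0.087000 = 0.18190.
By Bayes' theorem, P(H|E) = 0.094900 / 0.18190 = 0.522.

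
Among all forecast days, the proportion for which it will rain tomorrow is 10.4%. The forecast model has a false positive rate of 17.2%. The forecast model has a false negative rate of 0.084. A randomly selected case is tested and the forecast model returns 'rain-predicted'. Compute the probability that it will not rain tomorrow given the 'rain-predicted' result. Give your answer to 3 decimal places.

Let H be the event that it will rain tomorrow. P(H) = 0.104, so P(¬H) = 0.896. With E the 'rain-predicted' result, P(E|H) = 0.916 and P(E|¬H) = 0.172.
P(E) = 0.916·0.104 + 0.172·0.896 = 0.095264 + 0.15411 = 0.24938.
By Bayes' theorem, P(H|E) = 0.095264 / 0.24938 = 0.382. Hence P(¬H|E) = 1 − 0.382 = 0.618.

P(¬H | E) ≈ 0.618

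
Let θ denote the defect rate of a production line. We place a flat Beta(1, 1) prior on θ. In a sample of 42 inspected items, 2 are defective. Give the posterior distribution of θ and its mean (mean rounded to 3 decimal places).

Posterior: Beta(3, 41); mean ≈ 0.068

The binomial likelihood is conjugate to the Beta prior: with 2 successes and 40 failures, the posterior is Beta(1+2, 1+40) = Beta(3, 41).
E[θ | data] = 3/(3+41) = 0.068.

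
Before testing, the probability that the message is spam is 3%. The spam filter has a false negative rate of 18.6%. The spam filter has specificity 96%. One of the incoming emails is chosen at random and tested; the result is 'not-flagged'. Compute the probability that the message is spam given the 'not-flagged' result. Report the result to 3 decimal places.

Write H for 'the message is spam'. Prior odds H:¬H = 0.03/0.97 = 0.030928. For the 'not-flagged' outcome, the likelihood ratio is 0.186/0.96 = 0.19375.
Posterior odds = 0.030928 × 0.19375 = 0.0059923, so P(H|E) = 0.0059923/(1+0.0059923) = 0.006.

P(H | E) ≈ 0.006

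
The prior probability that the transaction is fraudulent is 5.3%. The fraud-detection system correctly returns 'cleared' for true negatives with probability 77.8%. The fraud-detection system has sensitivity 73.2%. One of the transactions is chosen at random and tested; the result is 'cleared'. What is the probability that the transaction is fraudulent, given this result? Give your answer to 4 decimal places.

Write H for 'the transaction is fraudulent'. Prior odds H:¬H = 0.053/0.947 = 0.055966. For the 'cleared' outcome, the likelihood ratio is 0.268/0.778 = 0.34447.
Posterior odds = 0.055966 × 0.34447 = 0.019279, so P(H|E) = 0.019279/(1+0.019279) = 0.0189.

P(H | E) ≈ 0.0189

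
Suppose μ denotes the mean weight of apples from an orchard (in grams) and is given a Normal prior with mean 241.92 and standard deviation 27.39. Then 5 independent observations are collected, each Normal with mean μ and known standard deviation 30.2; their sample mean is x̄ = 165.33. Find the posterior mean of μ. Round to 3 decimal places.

Posterior mean ≈ 180.310

With known σ, the Normal prior is conjugate. Weight on the data is w = (n/σ²)/(n/σ² + 1/τ₀²) = 0.00548222/(0.00548222+0.00133296) = 0.80441.
Posterior mean = w·x̄ + (1−w)·μ₀ = 0.80441·165.33 + 0.19559·241.92 = 180.310.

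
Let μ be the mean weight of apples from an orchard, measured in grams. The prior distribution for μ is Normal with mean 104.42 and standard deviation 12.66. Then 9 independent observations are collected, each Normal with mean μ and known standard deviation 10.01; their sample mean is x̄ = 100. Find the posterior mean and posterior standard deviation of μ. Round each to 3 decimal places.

Posterior mean ≈ 100.287; posterior SD ≈ 3.226

Prior precision 1/τ₀² = 1/12.66² = 0.00623925; data precision n/σ² = 9/10.01² = 0.0898203.
Posterior precision = 0.00623925 + 0.0898203 = 0.0960595, giving posterior SD = 1/√0.0960595 = 3.226.
Posterior mean = (0.00623925·104.42 + 0.0898203·100) / 0.0960595 = 100.287.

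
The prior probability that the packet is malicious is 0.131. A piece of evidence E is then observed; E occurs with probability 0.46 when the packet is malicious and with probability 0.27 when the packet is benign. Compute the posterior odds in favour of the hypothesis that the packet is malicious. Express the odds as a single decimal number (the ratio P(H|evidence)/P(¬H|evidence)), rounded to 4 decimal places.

Prior odds = 0.131/(1−0.131) = 0.15075. In log-odds, ln(0.15075) = -1.8921.
Add log likelihood ratio: ln(1.7037) = 0.53280.
Posterior log-odds = -1.3593, so posterior odds = exp(-1.3593) = 0.25683.

Posterior odds ≈ 0.2568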